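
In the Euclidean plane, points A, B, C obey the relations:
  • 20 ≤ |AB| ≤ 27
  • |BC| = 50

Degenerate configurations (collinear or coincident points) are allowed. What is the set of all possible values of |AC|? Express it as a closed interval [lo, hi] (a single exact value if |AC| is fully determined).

|AB| ∈ [20, 27]
|BC| ∈ {50}
|AC| ∈ [23, 77]

|AC| ∈ [23, 77]  (≈ [23.0000, 77.0000])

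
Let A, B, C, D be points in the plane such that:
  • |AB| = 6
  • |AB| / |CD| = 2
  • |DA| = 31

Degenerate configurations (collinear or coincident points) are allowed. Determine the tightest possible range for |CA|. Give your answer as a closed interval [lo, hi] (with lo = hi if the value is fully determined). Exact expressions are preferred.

|AB| ∈ {6}
|AD| ∈ {31}
|CD| ∈ {3}
|BD| ∈ [25, 37]
|AC| ∈ [28, 34]
|BC| ∈ [22, 40]

|CA| ∈ [28, 34]  (≈ [28.0000, 34.0000])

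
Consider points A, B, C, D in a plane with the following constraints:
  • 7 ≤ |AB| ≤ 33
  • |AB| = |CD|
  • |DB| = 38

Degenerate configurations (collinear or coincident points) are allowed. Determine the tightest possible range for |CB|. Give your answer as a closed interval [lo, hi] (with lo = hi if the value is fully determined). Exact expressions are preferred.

|CB| ∈ [5, 71]  (≈ [5.0000, 71.0000])

|AB| ∈ [7, 33]
|BD| ∈ {38}
|CD| ∈ [7, 33]
|AD| ∈ [5, 71]
|BC| ∈ [5, 71]
|AC| ∈ [0, 104]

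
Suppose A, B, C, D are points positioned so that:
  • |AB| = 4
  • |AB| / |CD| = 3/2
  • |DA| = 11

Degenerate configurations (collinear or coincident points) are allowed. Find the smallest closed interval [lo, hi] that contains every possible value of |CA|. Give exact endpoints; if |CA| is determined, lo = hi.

|CA| ∈ [25/3, 41/3]  (≈ [8.3333, 13.6667])

|AB| ∈ {4}
|AD| ∈ {11}
|CD| ∈ {8/3}
|BD| ∈ [7, 15]
|AC| ∈ [25/3, 41/3]
|BC| ∈ [13/3, 53/3]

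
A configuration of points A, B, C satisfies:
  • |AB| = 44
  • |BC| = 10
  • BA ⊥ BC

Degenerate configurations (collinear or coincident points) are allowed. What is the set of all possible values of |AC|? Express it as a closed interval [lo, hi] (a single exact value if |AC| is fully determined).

|AB| ∈ {44}
|BC| ∈ {10}
|AC| ∈ {2·√(509)}

|AC| = 2·√(509)  (≈ 45.1221)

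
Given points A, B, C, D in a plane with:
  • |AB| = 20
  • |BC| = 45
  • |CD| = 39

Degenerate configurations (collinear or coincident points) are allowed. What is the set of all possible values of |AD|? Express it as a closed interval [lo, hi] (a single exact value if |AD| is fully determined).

|AB| ∈ {20}
|BC| ∈ {45}
|CD| ∈ {39}
|AC| ∈ [25, 65]
|BD| ∈ [6, 84]
|AD| ∈ [0, 104]

|AD| ∈ [0, 104]  (≈ [0.0000, 104.0000])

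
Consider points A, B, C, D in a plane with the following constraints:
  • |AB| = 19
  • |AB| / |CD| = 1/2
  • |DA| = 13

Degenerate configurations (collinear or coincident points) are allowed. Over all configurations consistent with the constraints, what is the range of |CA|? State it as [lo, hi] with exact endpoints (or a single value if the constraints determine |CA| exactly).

|CA| ∈ [25, 51]  (≈ [25.0000, 51.0000])

|AB| ∈ {19}
|AD| ∈ {13}
|CD| ∈ {38}
|BD| ∈ [6, 32]
|AC| ∈ [25, 51]
|BC| ∈ [6, 70]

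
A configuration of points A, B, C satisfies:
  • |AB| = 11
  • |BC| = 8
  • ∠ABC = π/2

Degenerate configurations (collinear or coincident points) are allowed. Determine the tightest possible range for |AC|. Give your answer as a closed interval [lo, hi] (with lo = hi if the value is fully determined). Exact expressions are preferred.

|AB| ∈ {11}
|BC| ∈ {8}
|AC| ∈ {√(185)}

|AC| = √(185)  (≈ 13.6015)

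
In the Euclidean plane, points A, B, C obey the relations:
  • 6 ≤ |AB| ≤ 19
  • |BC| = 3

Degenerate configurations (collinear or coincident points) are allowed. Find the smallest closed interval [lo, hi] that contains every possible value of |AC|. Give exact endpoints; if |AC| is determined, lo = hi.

|AB| ∈ [6, 19]
|BC| ∈ {3}
|AC| ∈ [3, 22]

|AC| ∈ [3, 22]  (≈ [3.0000, 22.0000])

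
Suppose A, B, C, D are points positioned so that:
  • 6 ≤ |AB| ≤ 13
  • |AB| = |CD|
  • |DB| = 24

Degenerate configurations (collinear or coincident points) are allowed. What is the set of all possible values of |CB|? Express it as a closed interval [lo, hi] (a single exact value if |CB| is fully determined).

|AB| ∈ [6, 13]
|BD| ∈ {24}
|CD| ∈ [6, 13]
|AD| ∈ [11, 37]
|BC| ∈ [11, 37]
|AC| ∈ [0, 50]

|CB| ∈ [11, 37]  (≈ [11.0000, 37.0000])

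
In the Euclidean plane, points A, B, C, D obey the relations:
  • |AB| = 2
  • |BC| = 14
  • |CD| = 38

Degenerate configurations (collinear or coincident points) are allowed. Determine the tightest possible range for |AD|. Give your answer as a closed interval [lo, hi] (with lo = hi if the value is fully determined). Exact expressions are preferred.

|AB| ∈ {2}
|BC| ∈ {14}
|CD| ∈ {38}
|AC| ∈ [12, 16]
|BD| ∈ [24, 52]
|AD| ∈ [22, 54]

|AD| ∈ [22, 54]  (≈ [22.0000, 54.0000])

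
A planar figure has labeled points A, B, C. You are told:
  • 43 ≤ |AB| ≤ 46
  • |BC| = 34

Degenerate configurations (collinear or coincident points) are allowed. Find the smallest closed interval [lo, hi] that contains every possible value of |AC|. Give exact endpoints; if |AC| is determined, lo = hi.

|AC| ∈ [9, 80]  (≈ [9.0000, 80.0000])

|AB| ∈ [43, 46]
|BC| ∈ {34}
|AC| ∈ [9, 80]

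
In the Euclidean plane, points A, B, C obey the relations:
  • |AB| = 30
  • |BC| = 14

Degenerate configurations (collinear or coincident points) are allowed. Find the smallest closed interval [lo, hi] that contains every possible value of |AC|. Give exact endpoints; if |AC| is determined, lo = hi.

|AC| ∈ [16, 44]  (≈ [16.0000, 44.0000])

|AB| ∈ {30}
|BC| ∈ {14}
|AC| ∈ [16, 44]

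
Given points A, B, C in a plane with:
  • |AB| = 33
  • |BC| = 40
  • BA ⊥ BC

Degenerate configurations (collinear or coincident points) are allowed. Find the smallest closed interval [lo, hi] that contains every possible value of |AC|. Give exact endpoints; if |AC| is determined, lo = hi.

|AB| ∈ {33}
|BC| ∈ {40}
|AC| ∈ {√(2689)}

|AC| = √(2689)  (≈ 51.8556)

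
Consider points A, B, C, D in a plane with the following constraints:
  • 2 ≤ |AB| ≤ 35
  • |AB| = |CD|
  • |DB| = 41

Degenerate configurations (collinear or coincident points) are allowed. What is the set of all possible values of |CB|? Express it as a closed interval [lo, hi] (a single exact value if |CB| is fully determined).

|AB| ∈ [2, 35]
|BD| ∈ {41}
|CD| ∈ [2, 35]
|AD| ∈ [6, 76]
|BC| ∈ [6, 76]
|AC| ∈ [0, 111]

|CB| ∈ [6, 76]  (≈ [6.0000, 76.0000])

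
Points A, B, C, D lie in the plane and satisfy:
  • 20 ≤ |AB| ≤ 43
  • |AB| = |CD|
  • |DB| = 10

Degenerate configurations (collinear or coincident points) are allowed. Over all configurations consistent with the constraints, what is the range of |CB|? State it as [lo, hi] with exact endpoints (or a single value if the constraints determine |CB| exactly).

|AB| ∈ [20, 43]
|BD| ∈ {10}
|CD| ∈ [20, 43]
|AD| ∈ [10, 53]
|BC| ∈ [10, 53]
|AC| ∈ [0, 96]

|CB| ∈ [10, 53]  (≈ [10.0000, 53.0000])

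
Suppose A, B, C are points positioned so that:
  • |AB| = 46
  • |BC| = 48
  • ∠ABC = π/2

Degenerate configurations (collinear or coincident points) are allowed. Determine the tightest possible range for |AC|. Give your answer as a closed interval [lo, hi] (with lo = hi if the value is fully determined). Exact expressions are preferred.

|AC| = 2·√(1105)  (≈ 66.4831)

|AB| ∈ {46}
|BC| ∈ {48}
|AC| ∈ {2·√(1105)}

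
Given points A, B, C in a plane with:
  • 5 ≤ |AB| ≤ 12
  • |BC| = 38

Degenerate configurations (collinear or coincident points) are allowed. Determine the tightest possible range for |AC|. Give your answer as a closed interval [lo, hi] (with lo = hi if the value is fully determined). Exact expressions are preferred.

|AB| ∈ [5, 12]
|BC| ∈ {38}
|AC| ∈ [26, 50]

|AC| ∈ [26, 50]  (≈ [26.0000, 50.0000])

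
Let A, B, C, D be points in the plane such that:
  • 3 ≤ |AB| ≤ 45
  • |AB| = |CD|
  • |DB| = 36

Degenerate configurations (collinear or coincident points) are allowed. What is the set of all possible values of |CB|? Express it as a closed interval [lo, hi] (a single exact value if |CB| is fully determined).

|AB| ∈ [3, 45]
|BD| ∈ {36}
|CD| ∈ [3, 45]
|AD| ∈ [0, 81]
|BC| ∈ [0, 81]
|AC| ∈ [0, 126]

|CB| ∈ [0, 81]  (≈ [0.0000, 81.0000])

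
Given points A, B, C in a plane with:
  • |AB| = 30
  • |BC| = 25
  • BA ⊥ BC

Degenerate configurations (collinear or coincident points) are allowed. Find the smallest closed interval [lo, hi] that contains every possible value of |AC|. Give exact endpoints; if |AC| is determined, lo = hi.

|AC| = 5·√(61)  (≈ 39.0512)

|AB| ∈ {30}
|BC| ∈ {25}
|AC| ∈ {5·√(61)}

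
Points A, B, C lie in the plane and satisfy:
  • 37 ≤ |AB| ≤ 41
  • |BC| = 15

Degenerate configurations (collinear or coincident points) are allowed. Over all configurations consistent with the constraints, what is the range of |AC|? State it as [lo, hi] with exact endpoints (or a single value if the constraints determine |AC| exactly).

|AB| ∈ [37, 41]
|BC| ∈ {15}
|AC| ∈ [22, 56]

|AC| ∈ [22, 56]  (≈ [22.0000, 56.0000])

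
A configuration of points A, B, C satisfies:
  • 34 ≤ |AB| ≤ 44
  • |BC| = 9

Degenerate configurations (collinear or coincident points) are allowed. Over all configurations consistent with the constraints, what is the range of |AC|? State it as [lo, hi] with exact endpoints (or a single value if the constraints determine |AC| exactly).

|AB| ∈ [34, 44]
|BC| ∈ {9}
|AC| ∈ [25, 53]

|AC| ∈ [25, 53]  (≈ [25.0000, 53.0000])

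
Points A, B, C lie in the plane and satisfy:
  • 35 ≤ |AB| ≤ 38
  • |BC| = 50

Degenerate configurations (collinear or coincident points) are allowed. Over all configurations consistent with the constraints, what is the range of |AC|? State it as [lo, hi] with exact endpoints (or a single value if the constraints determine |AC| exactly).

|AB| ∈ [35, 38]
|BC| ∈ {50}
|AC| ∈ [12, 88]

|AC| ∈ [12, 88]  (≈ [12.0000, 88.0000])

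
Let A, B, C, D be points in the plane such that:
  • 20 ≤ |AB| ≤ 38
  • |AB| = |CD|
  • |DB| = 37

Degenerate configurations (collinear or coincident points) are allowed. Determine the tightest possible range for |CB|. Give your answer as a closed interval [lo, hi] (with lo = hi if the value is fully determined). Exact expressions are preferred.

|CB| ∈ [0, 75]  (≈ [0.0000, 75.0000])

|AB| ∈ [20, 38]
|BD| ∈ {37}
|CD| ∈ [20, 38]
|AD| ∈ [0, 75]
|BC| ∈ [0, 75]
|AC| ∈ [0, 113]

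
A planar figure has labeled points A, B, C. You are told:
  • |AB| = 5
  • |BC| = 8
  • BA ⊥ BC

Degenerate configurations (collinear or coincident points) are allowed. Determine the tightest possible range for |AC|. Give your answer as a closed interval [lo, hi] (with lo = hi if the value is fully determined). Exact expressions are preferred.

|AB| ∈ {5}
|BC| ∈ {8}
|AC| ∈ {√(89)}

|AC| = √(89)  (≈ 9.4340)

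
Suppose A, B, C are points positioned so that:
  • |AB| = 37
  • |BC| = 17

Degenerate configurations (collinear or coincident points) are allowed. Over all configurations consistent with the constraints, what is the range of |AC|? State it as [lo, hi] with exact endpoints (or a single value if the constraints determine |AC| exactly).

|AC| ∈ [20, 54]  (≈ [20.0000, 54.0000])

|AB| ∈ {37}
|BC| ∈ {17}
|AC| ∈ [20, 54]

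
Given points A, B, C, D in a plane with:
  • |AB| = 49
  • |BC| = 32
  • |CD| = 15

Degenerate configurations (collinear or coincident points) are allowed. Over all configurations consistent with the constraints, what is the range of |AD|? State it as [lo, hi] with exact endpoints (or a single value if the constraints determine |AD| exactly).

|AD| ∈ [2, 96]  (≈ [2.0000, 96.0000])

|AB| ∈ {49}
|BC| ∈ {32}
|CD| ∈ {15}
|AC| ∈ [17, 81]
|BD| ∈ [17, 47]
|AD| ∈ [2, 96]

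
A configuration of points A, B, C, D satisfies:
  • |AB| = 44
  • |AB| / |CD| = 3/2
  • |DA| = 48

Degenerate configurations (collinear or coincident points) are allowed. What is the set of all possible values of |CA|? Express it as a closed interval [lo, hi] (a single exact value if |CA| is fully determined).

|AB| ∈ {44}
|AD| ∈ {48}
|CD| ∈ {88/3}
|BD| ∈ [4, 92]
|AC| ∈ [56/3, 232/3]
|BC| ∈ [0, 364/3]

|CA| ∈ [56/3, 232/3]  (≈ [18.6667, 77.3333])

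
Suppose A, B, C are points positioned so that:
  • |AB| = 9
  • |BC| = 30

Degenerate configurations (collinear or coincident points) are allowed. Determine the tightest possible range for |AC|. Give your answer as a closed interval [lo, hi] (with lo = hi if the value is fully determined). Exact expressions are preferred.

|AB| ∈ {9}
|BC| ∈ {30}
|AC| ∈ [21, 39]

|AC| ∈ [21, 39]  (≈ [21.0000, 39.0000])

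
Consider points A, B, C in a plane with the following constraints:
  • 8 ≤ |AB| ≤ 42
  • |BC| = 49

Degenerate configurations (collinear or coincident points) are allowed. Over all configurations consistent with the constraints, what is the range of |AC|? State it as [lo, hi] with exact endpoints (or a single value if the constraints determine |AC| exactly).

|AB| ∈ [8, 42]
|BC| ∈ {49}
|AC| ∈ [7, 91]

|AC| ∈ [7, 91]  (≈ [7.0000, 91.0000])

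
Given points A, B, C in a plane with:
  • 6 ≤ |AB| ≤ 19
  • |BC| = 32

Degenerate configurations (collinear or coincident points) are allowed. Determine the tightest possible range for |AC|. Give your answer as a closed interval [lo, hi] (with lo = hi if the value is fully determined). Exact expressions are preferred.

|AC| ∈ [13, 51]  (≈ [13.0000, 51.0000])

|AB| ∈ [6, 19]
|BC| ∈ {32}
|AC| ∈ [13, 51]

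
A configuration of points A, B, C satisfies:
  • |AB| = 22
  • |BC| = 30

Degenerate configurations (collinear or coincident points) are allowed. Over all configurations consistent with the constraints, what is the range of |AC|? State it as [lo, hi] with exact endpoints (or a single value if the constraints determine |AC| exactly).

|AB| ∈ {22}
|BC| ∈ {30}
|AC| ∈ [8, 52]

|AC| ∈ [8, 52]  (≈ [8.0000, 52.0000])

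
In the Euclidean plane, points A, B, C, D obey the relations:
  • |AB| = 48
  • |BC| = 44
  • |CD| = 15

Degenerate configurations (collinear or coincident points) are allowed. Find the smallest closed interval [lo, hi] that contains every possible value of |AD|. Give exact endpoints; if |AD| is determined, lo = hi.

|AB| ∈ {48}
|BC| ∈ {44}
|CD| ∈ {15}
|AC| ∈ [4, 92]
|BD| ∈ [29, 59]
|AD| ∈ [0, 107]

|AD| ∈ [0, 107]  (≈ [0.0000, 107.0000])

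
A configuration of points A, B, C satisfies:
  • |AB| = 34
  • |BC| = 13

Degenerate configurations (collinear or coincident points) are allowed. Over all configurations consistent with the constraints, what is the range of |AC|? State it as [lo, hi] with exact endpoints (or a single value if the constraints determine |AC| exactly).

|AC| ∈ [21, 47]  (≈ [21.0000, 47.0000])

|AB| ∈ {34}
|BC| ∈ {13}
|AC| ∈ [21, 47]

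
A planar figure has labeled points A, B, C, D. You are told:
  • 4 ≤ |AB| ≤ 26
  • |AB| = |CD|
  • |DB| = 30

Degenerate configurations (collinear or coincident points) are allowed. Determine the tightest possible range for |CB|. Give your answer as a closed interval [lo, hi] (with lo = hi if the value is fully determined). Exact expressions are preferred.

|CB| ∈ [4, 56]  (≈ [4.0000, 56.0000])

|AB| ∈ [4, 26]
|BD| ∈ {30}
|CD| ∈ [4, 26]
|AD| ∈ [4, 56]
|BC| ∈ [4, 56]
|AC| ∈ [0, 82]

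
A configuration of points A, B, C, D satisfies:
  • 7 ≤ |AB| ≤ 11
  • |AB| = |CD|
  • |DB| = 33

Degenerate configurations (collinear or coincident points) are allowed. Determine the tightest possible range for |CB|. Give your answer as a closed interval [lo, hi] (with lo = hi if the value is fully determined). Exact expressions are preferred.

|CB| ∈ [22, 44]  (≈ [22.0000, 44.0000])

|AB| ∈ [7, 11]
|BD| ∈ {33}
|CD| ∈ [7, 11]
|AD| ∈ [22, 44]
|BC| ∈ [22, 44]
|AC| ∈ [11, 55]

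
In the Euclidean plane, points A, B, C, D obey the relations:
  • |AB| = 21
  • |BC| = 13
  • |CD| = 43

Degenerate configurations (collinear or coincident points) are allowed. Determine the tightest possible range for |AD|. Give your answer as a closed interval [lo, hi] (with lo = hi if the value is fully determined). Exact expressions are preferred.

|AB| ∈ {21}
|BC| ∈ {13}
|CD| ∈ {43}
|AC| ∈ [8, 34]
|BD| ∈ [30, 56]
|AD| ∈ [9, 77]

|AD| ∈ [9, 77]  (≈ [9.0000, 77.0000])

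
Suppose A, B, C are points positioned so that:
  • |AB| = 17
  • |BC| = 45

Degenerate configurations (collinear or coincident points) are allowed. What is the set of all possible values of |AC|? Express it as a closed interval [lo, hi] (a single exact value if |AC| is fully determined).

|AC| ∈ [28, 62]  (≈ [28.0000, 62.0000])

|AB| ∈ {17}
|BC| ∈ {45}
|AC| ∈ [28, 62]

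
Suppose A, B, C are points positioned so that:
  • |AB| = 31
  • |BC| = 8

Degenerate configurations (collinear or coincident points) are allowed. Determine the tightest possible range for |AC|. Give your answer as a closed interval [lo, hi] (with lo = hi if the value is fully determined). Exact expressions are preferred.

|AB| ∈ {31}
|BC| ∈ {8}
|AC| ∈ [23, 39]

|AC| ∈ [23, 39]  (≈ [23.0000, 39.0000])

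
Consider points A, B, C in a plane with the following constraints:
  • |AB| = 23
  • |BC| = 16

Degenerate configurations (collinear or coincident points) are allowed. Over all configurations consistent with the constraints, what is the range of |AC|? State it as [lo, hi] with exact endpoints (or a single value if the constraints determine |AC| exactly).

|AB| ∈ {23}
|BC| ∈ {16}
|AC| ∈ [7, 39]

|AC| ∈ [7, 39]  (≈ [7.0000, 39.0000])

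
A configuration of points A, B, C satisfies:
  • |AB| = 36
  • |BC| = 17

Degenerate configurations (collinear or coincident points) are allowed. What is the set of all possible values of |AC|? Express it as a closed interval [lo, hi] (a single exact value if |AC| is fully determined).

|AB| ∈ {36}
|BC| ∈ {17}
|AC| ∈ [19, 53]

|AC| ∈ [19, 53]  (≈ [19.0000, 53.0000])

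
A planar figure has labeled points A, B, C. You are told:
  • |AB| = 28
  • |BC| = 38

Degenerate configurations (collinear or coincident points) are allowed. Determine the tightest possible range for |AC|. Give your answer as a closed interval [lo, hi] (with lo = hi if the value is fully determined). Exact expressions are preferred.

|AB| ∈ {28}
|BC| ∈ {38}
|AC| ∈ [10, 66]

|AC| ∈ [10, 66]  (≈ [10.0000, 66.0000])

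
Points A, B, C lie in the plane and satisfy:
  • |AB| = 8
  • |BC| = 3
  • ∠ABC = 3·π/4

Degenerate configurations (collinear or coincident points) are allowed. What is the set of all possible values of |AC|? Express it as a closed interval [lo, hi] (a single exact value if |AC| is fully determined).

|AB| ∈ {8}
|BC| ∈ {3}
|AC| ∈ {√(24·√(2) + 73)}

|AC| = √(24·√(2) + 73)  (≈ 10.3412)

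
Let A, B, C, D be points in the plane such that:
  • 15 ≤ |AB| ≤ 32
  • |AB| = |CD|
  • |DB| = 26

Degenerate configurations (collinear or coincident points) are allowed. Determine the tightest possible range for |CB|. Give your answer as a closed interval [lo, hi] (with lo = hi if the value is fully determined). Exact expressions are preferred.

|CB| ∈ [0, 58]  (≈ [0.0000, 58.0000])

|AB| ∈ [15, 32]
|BD| ∈ {26}
|CD| ∈ [15, 32]
|AD| ∈ [0, 58]
|BC| ∈ [0, 58]
|AC| ∈ [0, 90]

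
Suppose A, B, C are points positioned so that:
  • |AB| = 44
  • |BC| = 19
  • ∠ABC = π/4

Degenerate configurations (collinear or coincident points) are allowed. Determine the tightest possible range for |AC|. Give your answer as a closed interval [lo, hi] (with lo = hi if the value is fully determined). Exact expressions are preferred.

|AC| = √(2297 - 836·√(2))  (≈ 33.3874)

|AB| ∈ {44}
|BC| ∈ {19}
|AC| ∈ {√(2297 - 836·√(2))}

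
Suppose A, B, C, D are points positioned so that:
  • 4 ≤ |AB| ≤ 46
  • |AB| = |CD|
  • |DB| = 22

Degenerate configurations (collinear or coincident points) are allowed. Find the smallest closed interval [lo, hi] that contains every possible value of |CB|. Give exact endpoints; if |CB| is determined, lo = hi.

|AB| ∈ [4, 46]
|BD| ∈ {22}
|CD| ∈ [4, 46]
|AD| ∈ [0, 68]
|BC| ∈ [0, 68]
|AC| ∈ [0, 114]

|CB| ∈ [0, 68]  (≈ [0.0000, 68.0000])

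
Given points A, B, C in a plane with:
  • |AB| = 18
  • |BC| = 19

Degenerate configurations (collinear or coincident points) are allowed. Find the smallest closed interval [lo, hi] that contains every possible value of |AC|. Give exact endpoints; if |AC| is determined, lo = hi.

|AC| ∈ [1, 37]  (≈ [1.0000, 37.0000])

|AB| ∈ {18}
|BC| ∈ {19}
|AC| ∈ [1, 37]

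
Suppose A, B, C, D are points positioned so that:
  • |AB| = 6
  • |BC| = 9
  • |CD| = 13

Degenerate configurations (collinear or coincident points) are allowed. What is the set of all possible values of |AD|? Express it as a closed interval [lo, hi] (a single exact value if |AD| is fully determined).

|AD| ∈ [0, 28]  (≈ [0.0000, 28.0000])

|AB| ∈ {6}
|BC| ∈ {9}
|CD| ∈ {13}
|AC| ∈ [3, 15]
|BD| ∈ [4, 22]
|AD| ∈ [0, 28]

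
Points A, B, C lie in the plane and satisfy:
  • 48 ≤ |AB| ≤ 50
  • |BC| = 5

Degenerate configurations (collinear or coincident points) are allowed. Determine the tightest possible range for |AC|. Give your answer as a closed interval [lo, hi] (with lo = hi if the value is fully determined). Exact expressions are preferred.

|AC| ∈ [43, 55]  (≈ [43.0000, 55.0000])

|AB| ∈ [48, 50]
|BC| ∈ {5}
|AC| ∈ [43, 55]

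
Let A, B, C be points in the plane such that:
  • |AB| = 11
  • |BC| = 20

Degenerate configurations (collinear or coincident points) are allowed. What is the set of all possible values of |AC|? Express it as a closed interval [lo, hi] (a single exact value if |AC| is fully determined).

|AB| ∈ {11}
|BC| ∈ {20}
|AC| ∈ [9, 31]

|AC| ∈ [9, 31]  (≈ [9.0000, 31.0000])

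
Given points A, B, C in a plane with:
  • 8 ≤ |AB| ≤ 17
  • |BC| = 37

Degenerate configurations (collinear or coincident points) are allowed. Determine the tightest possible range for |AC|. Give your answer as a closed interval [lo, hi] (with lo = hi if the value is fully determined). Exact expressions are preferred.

|AB| ∈ [8, 17]
|BC| ∈ {37}
|AC| ∈ [20, 54]

|AC| ∈ [20, 54]  (≈ [20.0000, 54.0000])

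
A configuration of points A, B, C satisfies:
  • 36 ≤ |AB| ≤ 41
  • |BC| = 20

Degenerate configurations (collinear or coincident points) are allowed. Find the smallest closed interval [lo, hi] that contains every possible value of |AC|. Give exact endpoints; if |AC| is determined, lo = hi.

|AC| ∈ [16, 61]  (≈ [16.0000, 61.0000])

|AB| ∈ [36, 41]
|BC| ∈ {20}
|AC| ∈ [16, 61]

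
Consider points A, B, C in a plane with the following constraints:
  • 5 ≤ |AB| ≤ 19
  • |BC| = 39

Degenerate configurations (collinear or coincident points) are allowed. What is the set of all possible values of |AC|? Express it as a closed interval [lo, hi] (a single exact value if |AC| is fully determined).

|AC| ∈ [20, 58]  (≈ [20.0000, 58.0000])

|AB| ∈ [5, 19]
|BC| ∈ {39}
|AC| ∈ [20, 58]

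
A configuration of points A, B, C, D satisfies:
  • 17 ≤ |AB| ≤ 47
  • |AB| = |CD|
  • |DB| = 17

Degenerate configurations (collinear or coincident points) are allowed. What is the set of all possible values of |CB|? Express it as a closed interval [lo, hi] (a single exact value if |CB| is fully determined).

|AB| ∈ [17, 47]
|BD| ∈ {17}
|CD| ∈ [17, 47]
|AD| ∈ [0, 64]
|BC| ∈ [0, 64]
|AC| ∈ [0, 111]

|CB| ∈ [0, 64]  (≈ [0.0000, 64.0000])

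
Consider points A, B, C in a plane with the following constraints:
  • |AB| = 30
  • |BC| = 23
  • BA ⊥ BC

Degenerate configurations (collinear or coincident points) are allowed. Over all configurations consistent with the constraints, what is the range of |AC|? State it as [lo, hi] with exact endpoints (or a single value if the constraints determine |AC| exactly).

|AB| ∈ {30}
|BC| ∈ {23}
|AC| ∈ {√(1429)}

|AC| = √(1429)  (≈ 37.8021)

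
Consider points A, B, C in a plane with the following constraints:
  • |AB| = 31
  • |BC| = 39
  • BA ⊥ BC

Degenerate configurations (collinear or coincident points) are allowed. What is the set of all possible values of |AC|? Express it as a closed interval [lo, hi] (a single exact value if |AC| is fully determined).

|AC| = √(2482)  (≈ 49.8197)

|AB| ∈ {31}
|BC| ∈ {39}
|AC| ∈ {√(2482)}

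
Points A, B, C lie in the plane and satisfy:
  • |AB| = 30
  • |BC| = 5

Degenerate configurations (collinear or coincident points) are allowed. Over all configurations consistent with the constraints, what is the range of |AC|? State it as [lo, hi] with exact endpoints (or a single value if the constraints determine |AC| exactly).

|AC| ∈ [25, 35]  (≈ [25.0000, 35.0000])

|AB| ∈ {30}
|BC| ∈ {5}
|AC| ∈ [25, 35]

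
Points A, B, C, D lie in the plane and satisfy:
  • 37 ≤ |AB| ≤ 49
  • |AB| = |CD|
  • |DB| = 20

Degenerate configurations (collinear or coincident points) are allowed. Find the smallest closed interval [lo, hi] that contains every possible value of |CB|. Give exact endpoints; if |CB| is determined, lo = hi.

|AB| ∈ [37, 49]
|BD| ∈ {20}
|CD| ∈ [37, 49]
|AD| ∈ [17, 69]
|BC| ∈ [17, 69]
|AC| ∈ [0, 118]

|CB| ∈ [17, 69]  (≈ [17.0000, 69.0000])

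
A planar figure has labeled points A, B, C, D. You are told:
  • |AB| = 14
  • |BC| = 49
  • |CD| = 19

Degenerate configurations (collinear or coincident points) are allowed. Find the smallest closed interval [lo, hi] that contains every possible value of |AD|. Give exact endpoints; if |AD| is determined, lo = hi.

|AB| ∈ {14}
|BC| ∈ {49}
|CD| ∈ {19}
|AC| ∈ [35, 63]
|BD| ∈ [30, 68]
|AD| ∈ [16, 82]

|AD| ∈ [16, 82]  (≈ [16.0000, 82.0000])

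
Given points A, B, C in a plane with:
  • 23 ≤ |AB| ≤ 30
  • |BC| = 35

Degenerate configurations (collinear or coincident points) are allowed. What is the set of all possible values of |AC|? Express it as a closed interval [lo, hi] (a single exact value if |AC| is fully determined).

|AB| ∈ [23, 30]
|BC| ∈ {35}
|AC| ∈ [5, 65]

|AC| ∈ [5, 65]  (≈ [5.0000, 65.0000])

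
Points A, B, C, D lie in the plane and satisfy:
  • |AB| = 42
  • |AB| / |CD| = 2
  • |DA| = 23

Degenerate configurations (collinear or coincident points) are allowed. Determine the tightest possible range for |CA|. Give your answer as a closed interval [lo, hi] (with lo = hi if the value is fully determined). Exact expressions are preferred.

|AB| ∈ {42}
|AD| ∈ {23}
|CD| ∈ {21}
|BD| ∈ [19, 65]
|AC| ∈ [2, 44]
|BC| ∈ [0, 86]

|CA| ∈ [2, 44]  (≈ [2.0000, 44.0000])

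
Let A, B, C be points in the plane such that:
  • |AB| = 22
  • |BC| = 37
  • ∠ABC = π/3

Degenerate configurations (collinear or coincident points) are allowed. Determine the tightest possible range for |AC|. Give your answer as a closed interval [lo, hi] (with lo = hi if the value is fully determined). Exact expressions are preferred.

|AB| ∈ {22}
|BC| ∈ {37}
|AC| ∈ {√(1039)}

|AC| = √(1039)  (≈ 32.2335)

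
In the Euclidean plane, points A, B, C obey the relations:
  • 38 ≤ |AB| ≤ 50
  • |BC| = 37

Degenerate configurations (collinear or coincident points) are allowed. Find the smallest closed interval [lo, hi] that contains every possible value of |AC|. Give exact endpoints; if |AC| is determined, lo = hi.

|AB| ∈ [38, 50]
|BC| ∈ {37}
|AC| ∈ [1, 87]

|AC| ∈ [1, 87]  (≈ [1.0000, 87.0000])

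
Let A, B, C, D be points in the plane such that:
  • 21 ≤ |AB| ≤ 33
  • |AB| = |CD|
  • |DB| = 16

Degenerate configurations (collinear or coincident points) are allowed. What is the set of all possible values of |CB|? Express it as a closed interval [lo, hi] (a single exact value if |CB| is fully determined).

|AB| ∈ [21, 33]
|BD| ∈ {16}
|CD| ∈ [21, 33]
|AD| ∈ [5, 49]
|BC| ∈ [5, 49]
|AC| ∈ [0, 82]

|CB| ∈ [5, 49]  (≈ [5.0000, 49.0000])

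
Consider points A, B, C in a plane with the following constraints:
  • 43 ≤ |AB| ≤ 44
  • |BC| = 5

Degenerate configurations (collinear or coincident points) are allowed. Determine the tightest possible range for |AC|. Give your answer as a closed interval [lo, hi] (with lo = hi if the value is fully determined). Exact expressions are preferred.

|AC| ∈ [38, 49]  (≈ [38.0000, 49.0000])

|AB| ∈ [43, 44]
|BC| ∈ {5}
|AC| ∈ [38, 49]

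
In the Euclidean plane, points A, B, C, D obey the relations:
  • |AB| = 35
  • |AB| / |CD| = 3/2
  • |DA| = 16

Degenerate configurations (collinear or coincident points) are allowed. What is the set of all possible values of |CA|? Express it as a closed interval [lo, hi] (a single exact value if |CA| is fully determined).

|CA| ∈ [22/3, 118/3]  (≈ [7.3333, 39.3333])

|AB| ∈ {35}
|AD| ∈ {16}
|CD| ∈ {70/3}
|BD| ∈ [19, 51]
|AC| ∈ [22/3, 118/3]
|BC| ∈ [0, 223/3]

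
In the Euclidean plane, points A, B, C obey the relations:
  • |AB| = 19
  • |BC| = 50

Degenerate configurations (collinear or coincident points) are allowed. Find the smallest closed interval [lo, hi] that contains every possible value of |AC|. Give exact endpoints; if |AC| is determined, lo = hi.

|AB| ∈ {19}
|BC| ∈ {50}
|AC| ∈ [31, 69]

|AC| ∈ [31, 69]  (≈ [31.0000, 69.0000])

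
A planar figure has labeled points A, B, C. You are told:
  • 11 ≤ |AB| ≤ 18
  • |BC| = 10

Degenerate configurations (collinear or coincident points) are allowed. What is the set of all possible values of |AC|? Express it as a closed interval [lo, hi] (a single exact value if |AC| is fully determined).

|AC| ∈ [1, 28]  (≈ [1.0000, 28.0000])

|AB| ∈ [11, 18]
|BC| ∈ {10}
|AC| ∈ [1, 28]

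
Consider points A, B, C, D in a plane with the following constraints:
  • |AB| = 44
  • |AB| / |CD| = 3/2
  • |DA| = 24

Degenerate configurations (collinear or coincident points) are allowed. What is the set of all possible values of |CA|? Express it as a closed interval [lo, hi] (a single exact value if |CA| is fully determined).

|CA| ∈ [16/3, 160/3]  (≈ [5.3333, 53.3333])

|AB| ∈ {44}
|AD| ∈ {24}
|CD| ∈ {88/3}
|BD| ∈ [20, 68]
|AC| ∈ [16/3, 160/3]
|BC| ∈ [0, 292/3]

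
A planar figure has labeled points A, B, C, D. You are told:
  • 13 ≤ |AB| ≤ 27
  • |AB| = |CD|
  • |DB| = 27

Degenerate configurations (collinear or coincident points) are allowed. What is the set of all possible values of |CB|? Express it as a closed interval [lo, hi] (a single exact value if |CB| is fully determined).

|CB| ∈ [0, 54]  (≈ [0.0000, 54.0000])

|AB| ∈ [13, 27]
|BD| ∈ {27}
|CD| ∈ [13, 27]
|AD| ∈ [0, 54]
|BC| ∈ [0, 54]
|AC| ∈ [0, 81]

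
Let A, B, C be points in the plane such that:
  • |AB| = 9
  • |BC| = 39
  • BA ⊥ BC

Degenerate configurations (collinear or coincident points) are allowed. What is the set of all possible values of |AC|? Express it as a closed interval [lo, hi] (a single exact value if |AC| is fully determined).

|AC| = 3·√(178)  (≈ 40.0250)

|AB| ∈ {9}
|BC| ∈ {39}
|AC| ∈ {3·√(178)}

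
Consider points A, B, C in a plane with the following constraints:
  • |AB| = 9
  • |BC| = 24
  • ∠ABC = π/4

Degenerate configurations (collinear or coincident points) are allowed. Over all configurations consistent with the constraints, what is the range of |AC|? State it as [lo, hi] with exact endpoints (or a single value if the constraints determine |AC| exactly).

|AC| = 3·√(73 - 24·√(2))  (≈ 18.7491)

|AB| ∈ {9}
|BC| ∈ {24}
|AC| ∈ {3·√(73 - 24·√(2))}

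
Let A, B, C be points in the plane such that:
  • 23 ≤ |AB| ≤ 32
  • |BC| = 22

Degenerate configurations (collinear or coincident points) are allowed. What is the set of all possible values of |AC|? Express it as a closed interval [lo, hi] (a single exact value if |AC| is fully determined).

|AB| ∈ [23, 32]
|BC| ∈ {22}
|AC| ∈ [1, 54]

|AC| ∈ [1, 54]  (≈ [1.0000, 54.0000])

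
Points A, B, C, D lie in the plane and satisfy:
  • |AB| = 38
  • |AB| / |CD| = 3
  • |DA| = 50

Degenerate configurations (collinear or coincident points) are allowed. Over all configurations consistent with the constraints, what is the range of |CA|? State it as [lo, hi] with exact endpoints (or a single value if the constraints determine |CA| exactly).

|AB| ∈ {38}
|AD| ∈ {50}
|CD| ∈ {38/3}
|BD| ∈ [12, 88]
|AC| ∈ [112/3, 188/3]
|BC| ∈ [0, 302/3]

|CA| ∈ [112/3, 188/3]  (≈ [37.3333, 62.6667])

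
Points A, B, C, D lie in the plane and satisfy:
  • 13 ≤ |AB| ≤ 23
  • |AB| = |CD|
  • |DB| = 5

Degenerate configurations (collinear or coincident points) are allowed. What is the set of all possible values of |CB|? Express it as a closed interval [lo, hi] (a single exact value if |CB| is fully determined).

|CB| ∈ [8, 28]  (≈ [8.0000, 28.0000])

|AB| ∈ [13, 23]
|BD| ∈ {5}
|CD| ∈ [13, 23]
|AD| ∈ [8, 28]
|BC| ∈ [8, 28]
|AC| ∈ [0, 51]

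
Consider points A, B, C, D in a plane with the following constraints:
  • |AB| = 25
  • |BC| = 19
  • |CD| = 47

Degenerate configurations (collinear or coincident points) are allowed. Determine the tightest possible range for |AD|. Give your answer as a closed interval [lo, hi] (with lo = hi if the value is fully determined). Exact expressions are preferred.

|AD| ∈ [3, 91]  (≈ [3.0000, 91.0000])

|AB| ∈ {25}
|BC| ∈ {19}
|CD| ∈ {47}
|AC| ∈ [6, 44]
|BD| ∈ [28, 66]
|AD| ∈ [3, 91]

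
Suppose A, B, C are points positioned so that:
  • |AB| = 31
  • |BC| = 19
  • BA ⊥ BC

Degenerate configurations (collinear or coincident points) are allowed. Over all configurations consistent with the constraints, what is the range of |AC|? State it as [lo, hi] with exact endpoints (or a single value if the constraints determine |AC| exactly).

|AB| ∈ {31}
|BC| ∈ {19}
|AC| ∈ {√(1322)}

|AC| = √(1322)  (≈ 36.3593)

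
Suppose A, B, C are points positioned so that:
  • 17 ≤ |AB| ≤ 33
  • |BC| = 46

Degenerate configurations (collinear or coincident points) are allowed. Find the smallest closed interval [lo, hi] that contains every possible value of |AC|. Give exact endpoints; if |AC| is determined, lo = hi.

|AC| ∈ [13, 79]  (≈ [13.0000, 79.0000])

|AB| ∈ [17, 33]
|BC| ∈ {46}
|AC| ∈ [13, 79]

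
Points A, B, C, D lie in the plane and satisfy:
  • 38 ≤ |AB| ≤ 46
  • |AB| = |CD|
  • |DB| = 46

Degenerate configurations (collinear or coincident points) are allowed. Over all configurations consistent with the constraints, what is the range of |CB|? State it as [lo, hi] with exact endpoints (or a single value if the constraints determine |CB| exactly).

|CB| ∈ [0, 92]  (≈ [0.0000, 92.0000])

|AB| ∈ [38, 46]
|BD| ∈ {46}
|CD| ∈ [38, 46]
|AD| ∈ [0, 92]
|BC| ∈ [0, 92]
|AC| ∈ [0, 138]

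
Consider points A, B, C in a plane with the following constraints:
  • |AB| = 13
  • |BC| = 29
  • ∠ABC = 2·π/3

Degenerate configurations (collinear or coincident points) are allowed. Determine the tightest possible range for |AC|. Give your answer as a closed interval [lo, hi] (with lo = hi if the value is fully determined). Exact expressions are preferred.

|AB| ∈ {13}
|BC| ∈ {29}
|AC| ∈ {√(1387)}

|AC| = √(1387)  (≈ 37.2424)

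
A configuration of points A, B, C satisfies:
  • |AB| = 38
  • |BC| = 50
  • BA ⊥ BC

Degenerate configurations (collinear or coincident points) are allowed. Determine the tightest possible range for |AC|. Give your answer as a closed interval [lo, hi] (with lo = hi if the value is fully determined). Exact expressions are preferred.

|AC| = 2·√(986)  (≈ 62.8013)

|AB| ∈ {38}
|BC| ∈ {50}
|AC| ∈ {2·√(986)}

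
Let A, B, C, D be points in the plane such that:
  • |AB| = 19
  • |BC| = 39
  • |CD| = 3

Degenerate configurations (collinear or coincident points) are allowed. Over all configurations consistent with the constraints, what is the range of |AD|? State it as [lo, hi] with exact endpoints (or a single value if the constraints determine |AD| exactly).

|AB| ∈ {19}
|BC| ∈ {39}
|CD| ∈ {3}
|AC| ∈ [20, 58]
|BD| ∈ [36, 42]
|AD| ∈ [17, 61]

|AD| ∈ [17, 61]  (≈ [17.0000, 61.0000])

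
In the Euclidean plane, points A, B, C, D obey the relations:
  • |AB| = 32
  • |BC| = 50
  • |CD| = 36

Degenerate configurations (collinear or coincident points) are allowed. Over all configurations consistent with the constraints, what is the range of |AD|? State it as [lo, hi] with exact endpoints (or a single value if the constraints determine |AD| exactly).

|AD| ∈ [0, 118]  (≈ [0.0000, 118.0000])

|AB| ∈ {32}
|BC| ∈ {50}
|CD| ∈ {36}
|AC| ∈ [18, 82]
|BD| ∈ [14, 86]
|AD| ∈ [0, 118]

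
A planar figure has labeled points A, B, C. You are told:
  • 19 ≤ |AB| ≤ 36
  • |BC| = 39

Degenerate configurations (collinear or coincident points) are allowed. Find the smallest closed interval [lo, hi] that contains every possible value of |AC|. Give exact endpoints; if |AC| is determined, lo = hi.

|AB| ∈ [19, 36]
|BC| ∈ {39}
|AC| ∈ [3, 75]

|AC| ∈ [3, 75]  (≈ [3.0000, 75.0000])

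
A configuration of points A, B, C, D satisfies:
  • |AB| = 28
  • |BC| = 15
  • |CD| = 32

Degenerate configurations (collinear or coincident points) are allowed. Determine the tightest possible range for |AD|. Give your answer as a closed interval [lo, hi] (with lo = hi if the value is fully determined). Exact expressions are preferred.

|AB| ∈ {28}
|BC| ∈ {15}
|CD| ∈ {32}
|AC| ∈ [13, 43]
|BD| ∈ [17, 47]
|AD| ∈ [0, 75]

|AD| ∈ [0, 75]  (≈ [0.0000, 75.0000])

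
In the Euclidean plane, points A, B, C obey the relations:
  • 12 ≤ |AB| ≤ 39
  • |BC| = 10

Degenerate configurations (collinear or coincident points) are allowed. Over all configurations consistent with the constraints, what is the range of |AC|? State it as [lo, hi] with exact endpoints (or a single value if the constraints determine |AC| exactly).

|AB| ∈ [12, 39]
|BC| ∈ {10}
|AC| ∈ [2, 49]

|AC| ∈ [2, 49]  (≈ [2.0000, 49.0000])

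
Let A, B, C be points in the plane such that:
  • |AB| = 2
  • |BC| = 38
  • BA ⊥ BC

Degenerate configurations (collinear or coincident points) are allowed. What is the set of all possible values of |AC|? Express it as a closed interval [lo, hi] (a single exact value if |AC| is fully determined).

|AC| = 2·√(362)  (≈ 38.0526)

|AB| ∈ {2}
|BC| ∈ {38}
|AC| ∈ {2·√(362)}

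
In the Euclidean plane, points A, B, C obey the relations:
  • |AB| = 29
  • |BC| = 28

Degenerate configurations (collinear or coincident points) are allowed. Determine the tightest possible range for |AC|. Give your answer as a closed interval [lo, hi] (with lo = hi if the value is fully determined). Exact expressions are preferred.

|AB| ∈ {29}
|BC| ∈ {28}
|AC| ∈ [1, 57]

|AC| ∈ [1, 57]  (≈ [1.0000, 57.0000])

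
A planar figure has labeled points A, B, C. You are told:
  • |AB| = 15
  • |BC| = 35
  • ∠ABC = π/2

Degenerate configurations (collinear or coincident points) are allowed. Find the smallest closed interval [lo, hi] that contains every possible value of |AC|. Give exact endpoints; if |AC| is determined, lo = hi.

|AB| ∈ {15}
|BC| ∈ {35}
|AC| ∈ {5·√(58)}

|AC| = 5·√(58)  (≈ 38.0789)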